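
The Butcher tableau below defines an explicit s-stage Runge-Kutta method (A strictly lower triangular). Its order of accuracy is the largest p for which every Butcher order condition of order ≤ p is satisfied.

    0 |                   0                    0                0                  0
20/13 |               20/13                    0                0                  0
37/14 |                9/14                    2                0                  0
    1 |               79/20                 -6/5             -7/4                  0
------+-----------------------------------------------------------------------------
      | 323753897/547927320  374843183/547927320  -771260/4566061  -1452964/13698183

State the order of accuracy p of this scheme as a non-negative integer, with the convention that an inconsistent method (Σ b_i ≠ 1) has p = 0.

b = (323753897/547927320, 374843183/547927320, -771260/4566061, -1452964/13698183)
c = (0, 20/13, 37/14, 1)
Ac = (0, 0, 40/13, -673/104)
Σ b_i: 323753897/547927320·1 + 374843183/547927320·1 + (-771260/4566061)·1 + (-1452964/13698183)·1 = 1 ✓
b·c: 374843183/547927320·20/13 + (-771260/4566061)·37/14 + (-1452964/13698183)·1 = 1/2 ✓
b·c²: 374843183/547927320·400/169 + (-771260/4566061)·1369/196 + (-1452964/13698183)·1 = 1/3 ✓
b·Ac: (-771260/4566061)·40/13 + (-1452964/13698183)·(-673/104) = 1/6 ✓
b·c³: 374843183/547927320·8000/2197 + (-771260/4566061)·50653/2744 + (-1452964/13698183)·1 = -609160831/831023102 ≠ 1/4 ⇒ order 3.
b·(c∘Ac): (-771260/4566061)·740/91 + (-1452964/13698183)·(-673/104) = -244738007/356152758 ≠ 1/8
b·Ac²: (-771260/4566061)·800/169 + (-1452964/13698183)·(-285121/18928) = 3979920397/4986138612 ≠ 1/12
b·A²c: (-1452964/13698183)·(-70/13) = 101707480/178076379 ≠ 1/24

3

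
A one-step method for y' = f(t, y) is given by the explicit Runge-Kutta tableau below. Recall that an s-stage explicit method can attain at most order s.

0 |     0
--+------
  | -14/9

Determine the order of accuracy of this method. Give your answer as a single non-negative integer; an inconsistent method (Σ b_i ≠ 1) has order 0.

0

b = (-14/9)
c = (0)
Σ b_i: (-14/9)·1 = -14/9 ≠ 1 ⇒ order 0.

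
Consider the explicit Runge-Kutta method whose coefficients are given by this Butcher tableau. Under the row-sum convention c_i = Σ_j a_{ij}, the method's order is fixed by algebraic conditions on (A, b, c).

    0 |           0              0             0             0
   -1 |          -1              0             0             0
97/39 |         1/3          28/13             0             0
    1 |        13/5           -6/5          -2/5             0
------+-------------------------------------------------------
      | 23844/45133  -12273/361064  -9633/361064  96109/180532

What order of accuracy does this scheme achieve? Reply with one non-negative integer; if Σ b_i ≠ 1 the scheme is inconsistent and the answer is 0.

b = (23844/45133, -12273/361064, -9633/361064, 96109/180532)
c = (0, -1, 97/39, 1)
Ac = (0, 0, -28/13, 8/39)
Σ b_i: 23844/45133·1 + (-12273/361064)·1 + (-9633/361064)·1 + 96109/180532·1 = 1 ✓
b·c: (-12273/361064)·(-1) + (-9633/361064)·97/39 + 96109/180532·1 = 1/2 ✓
b·c²: (-12273/361064)·1 + (-9633/361064)·9409/1521 + 96109/180532·1 = 1/3 ✓
b·Ac: (-9633/361064)·(-28/13) + 96109/180532·8/39 = 1/6 ✓
b·c³: (-12273/361064)·(-1) + (-9633/361064)·912673/59319 + 96109/180532·1 = 1646165/10561122 ≠ 1/4 ⇒ order 3.
b·(c∘Ac): (-9633/361064)·(-2716/507) + 96109/180532·8/39 = 68275/270798 ≠ 1/8
b·Ac²: (-9633/361064)·28/13 + 96109/180532·(-27944/7605) = -106329391/52805610 ≠ 1/12
b·A²c: 96109/180532·56/65 = 103502/225665 ≠ 1/24

3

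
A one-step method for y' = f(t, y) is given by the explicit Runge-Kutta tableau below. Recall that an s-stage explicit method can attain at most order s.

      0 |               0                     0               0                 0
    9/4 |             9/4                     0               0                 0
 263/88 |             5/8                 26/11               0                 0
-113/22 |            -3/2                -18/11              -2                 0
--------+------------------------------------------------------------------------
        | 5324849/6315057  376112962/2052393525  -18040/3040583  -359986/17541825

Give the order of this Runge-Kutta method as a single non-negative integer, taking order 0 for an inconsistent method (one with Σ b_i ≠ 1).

b = (5324849/6315057, 376112962/2052393525, -18040/3040583, -359986/17541825)
c = (0, 9/4, 263/88, -113/22)
Ac = (0, 0, 117/22, -425/44)
Σ b_i: 5324849/6315057·1 + 376112962/2052393525·1 + (-18040/3040583)·1 + (-359986/17541825)·1 = 1 ✓
b·c: 376112962/2052393525·9/4 + (-18040/3040583)·263/88 + (-359986/17541825)·(-113/22) = 1/2 ✓
b·c²: 376112962/2052393525·81/16 + (-18040/3040583)·69169/7744 + (-359986/17541825)·12769/484 = 1/3 ✓
b·Ac: (-18040/3040583)·117/22 + (-359986/17541825)·(-425/44) = 1/6 ✓
b·c³: 376112962/2052393525·729/64 + (-18040/3040583)·18191447/681472 + (-359986/17541825)·(-1442897/10648) = 211506557/44907072 ≠ 1/4 ⇒ order 3.
b·(c∘Ac): (-18040/3040583)·30771/1936 + (-359986/17541825)·48025/968 = -34344733/30873612 ≠ 1/8
b·Ac²: (-18040/3040583)·1053/88 + (-359986/17541825)·(-101245/3872) = 287497187/617472240 ≠ 1/12
b·A²c: (-359986/17541825)·(-117/11) = 1276314/5847275 ≠ 1/24

3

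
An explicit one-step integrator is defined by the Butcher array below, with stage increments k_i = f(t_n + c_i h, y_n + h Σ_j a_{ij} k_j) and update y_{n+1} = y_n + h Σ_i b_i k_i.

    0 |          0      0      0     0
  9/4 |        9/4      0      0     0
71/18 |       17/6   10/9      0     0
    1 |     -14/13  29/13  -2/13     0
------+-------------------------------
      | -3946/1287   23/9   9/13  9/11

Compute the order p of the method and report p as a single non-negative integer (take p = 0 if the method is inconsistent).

b = (-3946/1287, 23/9, 9/13, 9/11)
c = (0, 9/4, 71/18, 1)
Ac = (0, 0, 5/2, 2065/468)
Σ b_i: (-3946/1287)·1 + 23/9·1 + 9/13·1 + 9/11·1 = 1 ✓
b·c: 23/9·9/4 + 9/13·71/18 + 9/11·1 = 5319/572 ≠ 1/2 ⇒ order 1.

1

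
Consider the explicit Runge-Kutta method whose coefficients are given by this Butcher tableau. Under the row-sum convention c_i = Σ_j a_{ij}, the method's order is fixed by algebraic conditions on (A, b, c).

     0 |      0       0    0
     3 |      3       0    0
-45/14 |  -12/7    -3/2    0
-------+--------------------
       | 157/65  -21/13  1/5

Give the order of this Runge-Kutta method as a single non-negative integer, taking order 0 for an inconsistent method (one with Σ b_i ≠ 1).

b = (157/65, -21/13, 1/5)
c = (0, 3, -45/14)
Ac = (0, 0, -9/2)
Σ b_i: 157/65·1 + (-21/13)·1 + 1/5·1 = 1 ✓
b·c: (-21/13)·3 + 1/5·(-45/14) = -999/182 ≠ 1/2 ⇒ order 1.

1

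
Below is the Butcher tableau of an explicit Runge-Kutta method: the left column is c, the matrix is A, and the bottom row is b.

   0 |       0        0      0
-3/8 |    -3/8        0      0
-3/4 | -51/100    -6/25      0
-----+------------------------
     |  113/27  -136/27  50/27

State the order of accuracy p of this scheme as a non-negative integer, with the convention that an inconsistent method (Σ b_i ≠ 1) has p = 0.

b = (113/27, -136/27, 50/27)
c = (0, -3/8, -3/4)
Ac = (0, 0, 9/100)
Σ b_i: 113/27·1 + (-136/27)·1 + 50/27·1 = 1 ✓
b·c: (-136/27)·(-3/8) + 50/27·(-3/4) = 1/2 ✓
b·c²: (-136/27)·9/64 + 50/27·9/16 = 1/3 ✓
b·Ac: 50/27·9/100 = 1/6 ✓; 3 stages ⇒ order 3.

3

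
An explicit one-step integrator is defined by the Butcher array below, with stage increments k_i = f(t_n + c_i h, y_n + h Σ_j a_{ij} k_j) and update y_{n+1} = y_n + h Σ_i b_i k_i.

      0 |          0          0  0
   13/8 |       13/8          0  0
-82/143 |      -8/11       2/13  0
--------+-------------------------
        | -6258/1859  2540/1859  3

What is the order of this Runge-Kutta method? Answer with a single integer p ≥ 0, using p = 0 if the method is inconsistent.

2

b = (-6258/1859, 2540/1859, 3)
c = (0, 13/8, -82/143)
Ac = (0, 0, 1/4)
Σ b_i: (-6258/1859)·1 + 2540/1859·1 + 3·1 = 1 ✓
b·c: 2540/1859·13/8 + 3·(-82/143) = 1/2 ✓
b·c²: 2540/1859·169/64 + 3·6724/20449 = 1503217/327184 ≠ 1/3 ⇒ order 2.
b·Ac: 3·1/4 = 3/4 ≠ 1/6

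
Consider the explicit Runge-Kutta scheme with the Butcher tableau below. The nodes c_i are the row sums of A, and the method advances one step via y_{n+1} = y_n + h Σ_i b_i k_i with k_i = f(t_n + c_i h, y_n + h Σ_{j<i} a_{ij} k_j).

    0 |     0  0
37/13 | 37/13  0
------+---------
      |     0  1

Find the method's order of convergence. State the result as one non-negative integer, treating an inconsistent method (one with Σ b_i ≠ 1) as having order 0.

b = (0, 1)
c = (0, 37/13)
Σ b_i: 1·1 = 1 ✓
b·c: 1·37/13 = 37/13 ≠ 1/2 ⇒ order 1.

1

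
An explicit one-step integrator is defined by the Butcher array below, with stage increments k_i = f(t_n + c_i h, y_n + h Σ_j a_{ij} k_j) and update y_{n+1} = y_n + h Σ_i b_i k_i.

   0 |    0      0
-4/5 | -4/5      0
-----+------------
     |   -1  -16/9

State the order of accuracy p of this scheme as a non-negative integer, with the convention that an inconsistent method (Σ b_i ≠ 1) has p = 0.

0

b = (-1, -16/9)
c = (0, -4/5)
Σ b_i: (-1)·1 + (-16/9)·1 = -25/9 ≠ 1 ⇒ order 0.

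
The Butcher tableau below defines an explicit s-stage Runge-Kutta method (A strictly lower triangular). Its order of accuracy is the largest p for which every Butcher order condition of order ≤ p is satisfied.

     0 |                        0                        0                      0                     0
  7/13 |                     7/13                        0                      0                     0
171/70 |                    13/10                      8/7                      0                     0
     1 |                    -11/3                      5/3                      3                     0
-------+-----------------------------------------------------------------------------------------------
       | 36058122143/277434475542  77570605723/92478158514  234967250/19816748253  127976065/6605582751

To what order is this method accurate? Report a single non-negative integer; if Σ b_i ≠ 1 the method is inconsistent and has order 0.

b = (36058122143/277434475542, 77570605723/92478158514, 234967250/19816748253, 127976065/6605582751)
c = (0, 7/13, 171/70, 1)
Ac = (0, 0, 8/13, 22457/2730)
Σ b_i: 36058122143/277434475542·1 + 77570605723/92478158514·1 + 234967250/19816748253·1 + 127976065/6605582751·1 = 1 ✓
b·c: 77570605723/92478158514·7/13 + 234967250/19816748253·171/70 + 127976065/6605582751·1 = 1/2 ✓
b·c²: 77570605723/92478158514·49/169 + 234967250/19816748253·29241/4900 + 127976065/6605582751·1 = 1/3 ✓
b·Ac: 234967250/19816748253·8/13 + 127976065/6605582751·22457/2730 = 1/6 ✓
b·c³: 77570605723/92478158514·343/2197 + 234967250/19816748253·5000211/343000 + 127976065/6605582751·1 = 259020519461/801477373788 ≠ 1/4 ⇒ order 3.
b·(c∘Ac): 234967250/19816748253·684/455 + 127976065/6605582751·22457/2730 = 91296962563/515235454578 ≠ 1/8
b·Ac²: 234967250/19816748253·56/169 + 127976065/6605582751·45676061/2484300 = 481067770849/1335795622980 ≠ 1/12
b·A²c: 127976065/6605582751·24/13 = 1023808520/28624191921 ≠ 1/24

3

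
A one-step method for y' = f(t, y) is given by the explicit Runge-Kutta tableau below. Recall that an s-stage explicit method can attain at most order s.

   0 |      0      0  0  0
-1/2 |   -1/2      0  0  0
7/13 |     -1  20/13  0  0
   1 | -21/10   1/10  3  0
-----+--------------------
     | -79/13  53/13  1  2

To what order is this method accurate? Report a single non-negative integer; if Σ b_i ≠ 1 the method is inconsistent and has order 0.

b = (-79/13, 53/13, 1, 2)
c = (0, -1/2, 7/13, 1)
Ac = (0, 0, -10/13, 407/260)
Σ b_i: (-79/13)·1 + 53/13·1 + 1·1 + 2·1 = 1 ✓
b·c: 53/13·(-1/2) + 1·7/13 + 2·1 = 1/2 ✓
b·c²: 53/13·1/4 + 1·49/169 + 2·1 = 2237/676 ≠ 1/3 ⇒ order 2.
b·Ac: 1·(-10/13) + 2·407/260 = 307/130 ≠ 1/6

2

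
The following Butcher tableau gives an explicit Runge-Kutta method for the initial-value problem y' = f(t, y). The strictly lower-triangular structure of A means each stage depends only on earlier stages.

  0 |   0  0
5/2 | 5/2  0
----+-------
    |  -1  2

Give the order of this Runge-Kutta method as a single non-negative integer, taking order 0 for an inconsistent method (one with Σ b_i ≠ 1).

b = (-1, 2)
c = (0, 5/2)
Σ b_i: (-1)·1 + 2·1 = 1 ✓
b·c: 2·5/2 = 5 ≠ 1/2 ⇒ order 1.

1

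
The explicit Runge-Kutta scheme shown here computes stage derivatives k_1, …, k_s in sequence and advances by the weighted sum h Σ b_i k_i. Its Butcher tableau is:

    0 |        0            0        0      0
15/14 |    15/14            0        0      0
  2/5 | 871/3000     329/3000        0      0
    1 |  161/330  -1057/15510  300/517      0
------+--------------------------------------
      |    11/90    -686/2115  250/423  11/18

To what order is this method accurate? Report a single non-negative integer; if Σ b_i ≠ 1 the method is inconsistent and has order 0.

b = (11/90, -686/2115, 250/423, 11/18)
c = (0, 15/14, 2/5, 1)
Ac = (0, 0, 47/400, 7/44)
Σ b_i: 11/90·1 + (-686/2115)·1 + 250/423·1 + 11/18·1 = 1 ✓
b·c: (-686/2115)·15/14 + 250/423·2/5 + 11/18·1 = 1/2 ✓
b·c²: (-686/2115)·225/196 + 250/423·4/25 + 11/18·1 = 1/3 ✓
b·Ac: 250/423·47/400 + 11/18·7/44 = 1/6 ✓
b·c³: (-686/2115)·3375/2744 + 250/423·8/125 + 11/18·1 = 1/4 ✓
b·(c∘Ac): 250/423·47/1000 + 11/18·7/44 = 1/8 ✓
b·Ac²: 250/423·141/1120 + 11/18·9/616 = 1/12 ✓
b·A²c: 11/18·3/44 = 1/24 ✓; 4 stages ⇒ order 4.

4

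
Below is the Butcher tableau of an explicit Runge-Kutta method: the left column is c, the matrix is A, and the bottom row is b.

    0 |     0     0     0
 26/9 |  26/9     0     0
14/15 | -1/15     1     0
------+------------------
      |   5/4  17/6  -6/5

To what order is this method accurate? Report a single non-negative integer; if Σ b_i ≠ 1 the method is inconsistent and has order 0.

0

b = (5/4, 17/6, -6/5)
c = (0, 26/9, 14/15)
Ac = (0, 0, 26/9)
Σ b_i: 5/4·1 + 17/6·1 + (-6/5)·1 = 173/60 ≠ 1 ⇒ order 0.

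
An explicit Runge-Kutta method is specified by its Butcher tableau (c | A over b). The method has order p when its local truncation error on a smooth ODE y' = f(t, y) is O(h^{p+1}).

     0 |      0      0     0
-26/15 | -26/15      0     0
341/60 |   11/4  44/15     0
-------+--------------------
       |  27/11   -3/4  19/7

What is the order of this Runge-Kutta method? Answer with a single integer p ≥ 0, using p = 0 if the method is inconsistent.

b = (27/11, -3/4, 19/7)
c = (0, -26/15, 341/60)
Ac = (0, 0, -1144/225)
Σ b_i: 27/11·1 + (-3/4)·1 + 19/7·1 = 1361/308 ≠ 1 ⇒ order 0.

0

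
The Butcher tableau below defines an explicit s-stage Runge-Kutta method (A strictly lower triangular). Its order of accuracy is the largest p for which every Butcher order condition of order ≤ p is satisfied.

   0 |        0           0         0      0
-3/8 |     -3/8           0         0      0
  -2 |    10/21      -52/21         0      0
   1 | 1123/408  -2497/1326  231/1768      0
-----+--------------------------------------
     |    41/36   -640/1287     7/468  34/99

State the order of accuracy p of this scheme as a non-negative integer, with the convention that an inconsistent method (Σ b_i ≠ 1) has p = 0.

b = (41/36, -640/1287, 7/468, 34/99)
c = (0, -3/8, -2, 1)
Ac = (0, 0, 13/14, 121/272)
Σ b_i: 41/36·1 + (-640/1287)·1 + 7/468·1 + 34/99·1 = 1 ✓
b·c: (-640/1287)·(-3/8) + 7/468·(-2) + 34/99·1 = 1/2 ✓
b·c²: (-640/1287)·9/64 + 7/468·4 + 34/99·1 = 1/3 ✓
b·Ac: 7/468·13/14 + 34/99·121/272 = 1/6 ✓
b·c³: (-640/1287)·(-27/512) + 7/468·(-8) + 34/99·1 = 1/4 ✓
b·(c∘Ac): 7/468·(-13/7) + 34/99·121/272 = 1/8 ✓
b·Ac²: 7/468·(-39/112) + 34/99·33/128 = 1/12 ✓
b·A²c: 34/99·33/272 = 1/24 ✓; 4 stages ⇒ order 4.

4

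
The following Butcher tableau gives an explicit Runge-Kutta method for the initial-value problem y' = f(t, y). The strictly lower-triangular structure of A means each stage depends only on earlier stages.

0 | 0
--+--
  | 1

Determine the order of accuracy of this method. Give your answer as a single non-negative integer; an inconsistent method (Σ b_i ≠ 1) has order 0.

b = (1)
c = (0)
Σ b_i: 1·1 = 1 ✓; 1 stage ⇒ order 1.

1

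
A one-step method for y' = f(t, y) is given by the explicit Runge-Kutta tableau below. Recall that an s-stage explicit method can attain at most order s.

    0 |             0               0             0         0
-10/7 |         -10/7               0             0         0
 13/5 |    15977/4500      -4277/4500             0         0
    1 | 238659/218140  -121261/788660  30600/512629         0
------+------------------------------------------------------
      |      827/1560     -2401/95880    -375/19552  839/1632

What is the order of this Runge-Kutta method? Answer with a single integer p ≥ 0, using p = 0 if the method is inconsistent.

4

b = (827/1560, -2401/95880, -375/19552, 839/1632)
c = (0, -10/7, 13/5, 1)
Ac = (0, 0, 611/450, 629/1678)
Σ b_i: 827/1560·1 + (-2401/95880)·1 + (-375/19552)·1 + 839/1632·1 = 1 ✓
b·c: (-2401/95880)·(-10/7) + (-375/19552)·13/5 + 839/1632·1 = 1/2 ✓
b·c²: (-2401/95880)·100/49 + (-375/19552)·169/25 + 839/1632·1 = 1/3 ✓
b·Ac: (-375/19552)·611/450 + 839/1632·629/1678 = 1/6 ✓
b·c³: (-2401/95880)·(-1000/343) + (-375/19552)·2197/125 + 839/1632·1 = 1/4 ✓
b·(c∘Ac): (-375/19552)·7943/2250 + 839/1632·629/1678 = 1/8 ✓
b·Ac²: (-375/19552)·(-611/315) + 839/1632·527/5873 = 1/12 ✓
b·A²c: 839/1632·68/839 = 1/24 ✓; 4 stages ⇒ order 4.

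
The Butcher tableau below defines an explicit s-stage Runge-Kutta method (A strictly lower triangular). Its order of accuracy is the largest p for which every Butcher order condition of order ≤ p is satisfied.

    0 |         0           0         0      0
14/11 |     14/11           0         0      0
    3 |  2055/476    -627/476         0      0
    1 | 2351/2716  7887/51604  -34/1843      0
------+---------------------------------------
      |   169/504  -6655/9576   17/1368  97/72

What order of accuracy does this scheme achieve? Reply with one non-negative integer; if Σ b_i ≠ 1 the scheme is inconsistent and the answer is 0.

b = (169/504, -6655/9576, 17/1368, 97/72)
c = (0, 14/11, 3, 1)
Ac = (0, 0, -57/34, 27/194)
Σ b_i: 169/504·1 + (-6655/9576)·1 + 17/1368·1 + 97/72·1 = 1 ✓
b·c: (-6655/9576)·14/11 + 17/1368·3 + 97/72·1 = 1/2 ✓
b·c²: (-6655/9576)·196/121 + 17/1368·9 + 97/72·1 = 1/3 ✓
b·Ac: 17/1368·(-57/34) + 97/72·27/194 = 1/6 ✓
b·c³: (-6655/9576)·2744/1331 + 17/1368·27 + 97/72·1 = 1/4 ✓
b·(c∘Ac): 17/1368·(-171/34) + 97/72·27/194 = 1/8 ✓
b·Ac²: 17/1368·(-399/187) + 97/72·87/1067 = 1/12 ✓
b·A²c: 97/72·3/97 = 1/24 ✓; 4 stages ⇒ order 4.

4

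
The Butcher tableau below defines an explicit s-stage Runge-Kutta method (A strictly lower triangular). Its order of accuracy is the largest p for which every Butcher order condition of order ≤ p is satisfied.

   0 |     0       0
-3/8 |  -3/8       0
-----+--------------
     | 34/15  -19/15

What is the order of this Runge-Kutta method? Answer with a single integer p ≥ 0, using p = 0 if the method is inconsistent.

b = (34/15, -19/15)
c = (0, -3/8)
Σ b_i: 34/15·1 + (-19/15)·1 = 1 ✓
b·c: (-19/15)·(-3/8) = 19/40 ≠ 1/2 ⇒ order 1.

1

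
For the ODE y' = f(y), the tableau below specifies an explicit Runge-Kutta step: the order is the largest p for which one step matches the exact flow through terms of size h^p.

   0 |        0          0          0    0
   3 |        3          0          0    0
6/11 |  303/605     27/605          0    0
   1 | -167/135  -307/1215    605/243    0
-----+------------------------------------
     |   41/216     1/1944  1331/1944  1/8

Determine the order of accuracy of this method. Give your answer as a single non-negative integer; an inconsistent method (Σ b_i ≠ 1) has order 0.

b = (41/216, 1/1944, 1331/1944, 1/8)
c = (0, 3, 6/11, 1)
Ac = (0, 0, 81/605, 3/5)
Σ b_i: 41/216·1 + 1/1944·1 + 1331/1944·1 + 1/8·1 = 1 ✓
b·c: 1/1944·3 + 1331/1944·6/11 + 1/8·1 = 1/2 ✓
b·c²: 1/1944·9 + 1331/1944·36/121 + 1/8·1 = 1/3 ✓
b·Ac: 1331/1944·81/605 + 1/8·3/5 = 1/6 ✓
b·c³: 1/1944·27 + 1331/1944·216/1331 + 1/8·1 = 1/4 ✓
b·(c∘Ac): 1331/1944·486/6655 + 1/8·3/5 = 1/8 ✓
b·Ac²: 1331/1944·243/605 + 1/8·(-23/15) = 1/12 ✓
b·A²c: 1/8·1/3 = 1/24 ✓; 4 stages ⇒ order 4.

4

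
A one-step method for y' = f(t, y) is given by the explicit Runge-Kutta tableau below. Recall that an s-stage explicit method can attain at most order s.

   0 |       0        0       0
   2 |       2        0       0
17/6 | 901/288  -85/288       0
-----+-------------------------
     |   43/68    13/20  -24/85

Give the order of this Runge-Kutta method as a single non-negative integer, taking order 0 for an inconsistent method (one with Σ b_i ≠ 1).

b = (43/68, 13/20, -24/85)
c = (0, 2, 17/6)
Ac = (0, 0, -85/144)
Σ b_i: 43/68·1 + 13/20·1 + (-24/85)·1 = 1 ✓
b·c: 13/20·2 + (-24/85)·17/6 = 1/2 ✓
b·c²: 13/20·4 + (-24/85)·289/36 = 1/3 ✓
b·Ac: (-24/85)·(-85/144) = 1/6 ✓; 3 stages ⇒ order 3.

3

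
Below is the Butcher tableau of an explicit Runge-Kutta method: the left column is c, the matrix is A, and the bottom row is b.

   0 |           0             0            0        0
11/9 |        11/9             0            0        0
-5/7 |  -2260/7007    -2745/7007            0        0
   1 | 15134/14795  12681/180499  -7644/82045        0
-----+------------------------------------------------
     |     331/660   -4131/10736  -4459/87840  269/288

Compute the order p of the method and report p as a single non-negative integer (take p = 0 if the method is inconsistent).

4

b = (331/660, -4131/10736, -4459/87840, 269/288)
c = (0, 11/9, -5/7, 1)
Ac = (0, 0, -305/637, 41/269)
Σ b_i: 331/660·1 + (-4131/10736)·1 + (-4459/87840)·1 + 269/288·1 = 1 ✓
b·c: (-4131/10736)·11/9 + (-4459/87840)·(-5/7) + 269/288·1 = 1/2 ✓
b·c²: (-4131/10736)·121/81 + (-4459/87840)·25/49 + 269/288·1 = 1/3 ✓
b·Ac: (-4459/87840)·(-305/637) + 269/288·41/269 = 1/6 ✓
b·c³: (-4131/10736)·1331/729 + (-4459/87840)·(-125/343) + 269/288·1 = 1/4 ✓
b·(c∘Ac): (-4459/87840)·1525/4459 + 269/288·41/269 = 1/8 ✓
b·Ac²: (-4459/87840)·(-3355/5733) + 269/288·139/2421 = 1/12 ✓
b·A²c: 269/288·12/269 = 1/24 ✓; 4 stages ⇒ order 4.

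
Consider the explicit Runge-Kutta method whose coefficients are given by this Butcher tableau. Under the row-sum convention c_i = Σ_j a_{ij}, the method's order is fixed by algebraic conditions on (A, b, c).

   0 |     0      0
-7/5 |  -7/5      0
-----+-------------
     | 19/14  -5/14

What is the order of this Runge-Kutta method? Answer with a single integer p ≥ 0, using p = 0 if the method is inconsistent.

2

b = (19/14, -5/14)
c = (0, -7/5)
Σ b_i: 19/14·1 + (-5/14)·1 = 1 ✓
b·c: (-5/14)·(-7/5) = 1/2 ✓; 2 stages ⇒ order 2.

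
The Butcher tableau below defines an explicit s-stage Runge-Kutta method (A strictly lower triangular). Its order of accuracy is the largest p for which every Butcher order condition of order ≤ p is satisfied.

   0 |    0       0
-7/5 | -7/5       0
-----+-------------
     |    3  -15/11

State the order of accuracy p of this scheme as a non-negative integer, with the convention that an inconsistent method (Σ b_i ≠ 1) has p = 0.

0

b = (3, -15/11)
c = (0, -7/5)
Σ b_i: 3·1 + (-15/11)·1 = 18/11 ≠ 1 ⇒ order 0.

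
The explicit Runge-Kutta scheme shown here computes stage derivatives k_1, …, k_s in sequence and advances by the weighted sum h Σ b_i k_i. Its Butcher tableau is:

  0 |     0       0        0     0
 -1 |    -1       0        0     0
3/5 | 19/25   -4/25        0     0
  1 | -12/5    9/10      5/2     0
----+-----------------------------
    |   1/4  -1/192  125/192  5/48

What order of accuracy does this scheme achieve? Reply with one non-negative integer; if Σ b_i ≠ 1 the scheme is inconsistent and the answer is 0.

4

b = (1/4, -1/192, 125/192, 5/48)
c = (0, -1, 3/5, 1)
Ac = (0, 0, 4/25, 3/5)
Σ b_i: 1/4·1 + (-1/192)·1 + 125/192·1 + 5/48·1 = 1 ✓
b·c: (-1/192)·(-1) + 125/192·3/5 + 5/48·1 = 1/2 ✓
b·c²: (-1/192)·1 + 125/192·9/25 + 5/48·1 = 1/3 ✓
b·Ac: 125/192·4/25 + 5/48·3/5 = 1/6 ✓
b·c³: (-1/192)·(-1) + 125/192·27/125 + 5/48·1 = 1/4 ✓
b·(c∘Ac): 125/192·12/125 + 5/48·3/5 = 1/8 ✓
b·Ac²: 125/192·(-4/25) + 5/48·9/5 = 1/12 ✓
b·A²c: 5/48·2/5 = 1/24 ✓; 4 stages ⇒ order 4.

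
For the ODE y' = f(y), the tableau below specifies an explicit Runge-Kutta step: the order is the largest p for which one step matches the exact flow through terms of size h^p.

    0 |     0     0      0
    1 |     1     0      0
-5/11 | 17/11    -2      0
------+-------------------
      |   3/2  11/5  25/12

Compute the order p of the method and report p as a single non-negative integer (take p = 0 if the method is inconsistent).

0

b = (3/2, 11/5, 25/12)
c = (0, 1, -5/11)
Ac = (0, 0, -2)
Σ b_i: 3/2·1 + 11/5·1 + 25/12·1 = 347/60 ≠ 1 ⇒ order 0.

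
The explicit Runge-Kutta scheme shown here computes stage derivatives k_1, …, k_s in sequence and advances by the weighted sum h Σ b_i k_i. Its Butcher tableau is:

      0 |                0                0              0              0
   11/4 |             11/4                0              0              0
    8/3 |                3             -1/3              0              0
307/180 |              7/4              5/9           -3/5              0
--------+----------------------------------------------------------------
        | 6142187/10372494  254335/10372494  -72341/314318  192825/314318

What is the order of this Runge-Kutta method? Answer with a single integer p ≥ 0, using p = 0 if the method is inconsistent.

3

b = (6142187/10372494, 254335/10372494, -72341/314318, 192825/314318)
c = (0, 11/4, 8/3, 307/180)
Ac = (0, 0, -11/12, -13/180)
Σ b_i: 6142187/10372494·1 + 254335/10372494·1 + (-72341/314318)·1 + 192825/314318·1 = 1 ✓
b·c: 254335/10372494·11/4 + (-72341/314318)·8/3 + 192825/314318·307/180 = 1/2 ✓
b·c²: 254335/10372494·121/16 + (-72341/314318)·64/9 + 192825/314318·94249/32400 = 1/3 ✓
b·Ac: (-72341/314318)·(-11/12) + 192825/314318·(-13/180) = 1/6 ✓
b·c³: 254335/10372494·1331/64 + (-72341/314318)·512/27 + 192825/314318·28934443/5832000 = -1651417111/2036780640 ≠ 1/4 ⇒ order 3.
b·(c∘Ac): (-72341/314318)·(-22/9) + 192825/314318·(-3991/32400) = 2449305/5029088 ≠ 1/8
b·Ac²: (-72341/314318)·(-121/48) + 192825/314318·(-47/720) = 2037269/3771816 ≠ 1/12
b·A²c: 192825/314318·11/20 = 424215/1257272 ≠ 1/24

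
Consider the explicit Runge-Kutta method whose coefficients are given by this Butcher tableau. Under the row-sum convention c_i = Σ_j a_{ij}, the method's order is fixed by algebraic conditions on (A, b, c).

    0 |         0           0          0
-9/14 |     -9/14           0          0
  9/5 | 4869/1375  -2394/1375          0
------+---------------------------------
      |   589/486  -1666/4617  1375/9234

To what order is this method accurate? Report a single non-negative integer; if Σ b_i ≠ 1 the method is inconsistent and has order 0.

b = (589/486, -1666/4617, 1375/9234)
c = (0, -9/14, 9/5)
Ac = (0, 0, 1539/1375)
Σ b_i: 589/486·1 + (-1666/4617)·1 + 1375/9234·1 = 1 ✓
b·c: (-1666/4617)·(-9/14) + 1375/9234·9/5 = 1/2 ✓
b·c²: (-1666/4617)·81/196 + 1375/9234·81/25 = 1/3 ✓
b·Ac: 1375/9234·1539/1375 = 1/6 ✓; 3 stages ⇒ order 3.

3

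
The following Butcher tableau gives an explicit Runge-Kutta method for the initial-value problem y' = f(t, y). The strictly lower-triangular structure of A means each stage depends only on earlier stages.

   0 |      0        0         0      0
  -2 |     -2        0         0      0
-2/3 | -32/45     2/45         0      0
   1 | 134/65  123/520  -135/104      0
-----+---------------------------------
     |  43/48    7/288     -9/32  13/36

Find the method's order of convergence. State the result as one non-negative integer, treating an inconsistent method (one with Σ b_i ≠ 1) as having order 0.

4

b = (43/48, 7/288, -9/32, 13/36)
c = (0, -2, -2/3, 1)
Ac = (0, 0, -4/45, 51/130)
Σ b_i: 43/48·1 + 7/288·1 + (-9/32)·1 + 13/36·1 = 1 ✓
b·c: 7/288·(-2) + (-9/32)·(-2/3) + 13/36·1 = 1/2 ✓
b·c²: 7/288·4 + (-9/32)·4/9 + 13/36·1 = 1/3 ✓
b·Ac: (-9/32)·(-4/45) + 13/36·51/130 = 1/6 ✓
b·c³: 7/288·(-8) + (-9/32)·(-8/27) + 13/36·1 = 1/4 ✓
b·(c∘Ac): (-9/32)·8/135 + 13/36·51/130 = 1/8 ✓
b·Ac²: (-9/32)·8/45 + 13/36·24/65 = 1/12 ✓
b·A²c: 13/36·3/26 = 1/24 ✓; 4 stages ⇒ order 4.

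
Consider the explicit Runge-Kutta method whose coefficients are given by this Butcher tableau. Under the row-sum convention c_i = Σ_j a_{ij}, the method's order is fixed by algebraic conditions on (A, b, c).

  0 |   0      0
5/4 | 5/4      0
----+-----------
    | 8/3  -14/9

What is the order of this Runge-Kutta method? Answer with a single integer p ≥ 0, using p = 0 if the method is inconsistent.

b = (8/3, -14/9)
c = (0, 5/4)
Σ b_i: 8/3·1 + (-14/9)·1 = 10/9 ≠ 1 ⇒ order 0.

0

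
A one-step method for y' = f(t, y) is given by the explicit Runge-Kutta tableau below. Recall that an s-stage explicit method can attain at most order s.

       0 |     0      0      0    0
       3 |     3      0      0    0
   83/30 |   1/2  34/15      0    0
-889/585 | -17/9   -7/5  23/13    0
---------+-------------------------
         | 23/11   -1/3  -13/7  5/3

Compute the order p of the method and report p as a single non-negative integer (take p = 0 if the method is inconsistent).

b = (23/11, -1/3, -13/7, 5/3)
c = (0, 3, 83/30, -889/585)
Ac = (0, 0, 34/5, 271/390)
Σ b_i: 23/11·1 + (-1/3)·1 + (-13/7)·1 + 5/3·1 = 362/231 ≠ 1 ⇒ order 0.

0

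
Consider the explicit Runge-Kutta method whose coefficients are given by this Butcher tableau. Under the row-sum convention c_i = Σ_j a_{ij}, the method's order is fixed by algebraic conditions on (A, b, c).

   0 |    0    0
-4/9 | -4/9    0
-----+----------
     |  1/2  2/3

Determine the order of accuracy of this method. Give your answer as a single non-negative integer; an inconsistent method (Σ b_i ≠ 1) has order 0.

b = (1/2, 2/3)
c = (0, -4/9)
Σ b_i: 1/2·1 + 2/3·1 = 7/6 ≠ 1 ⇒ order 0.

0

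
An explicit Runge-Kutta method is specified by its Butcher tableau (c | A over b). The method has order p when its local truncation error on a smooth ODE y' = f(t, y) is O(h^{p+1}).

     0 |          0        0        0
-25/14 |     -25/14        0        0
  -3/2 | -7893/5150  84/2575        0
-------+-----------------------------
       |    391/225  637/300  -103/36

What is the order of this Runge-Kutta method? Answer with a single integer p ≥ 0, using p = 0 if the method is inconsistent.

b = (391/225, 637/300, -103/36)
c = (0, -25/14, -3/2)
Ac = (0, 0, -6/103)
Σ b_i: 391/225·1 + 637/300·1 + (-103/36)·1 = 1 ✓
b·c: 637/300·(-25/14) + (-103/36)·(-3/2) = 1/2 ✓
b·c²: 637/300·625/196 + (-103/36)·9/4 = 1/3 ✓
b·Ac: (-103/36)·(-6/103) = 1/6 ✓; 3 stages ⇒ order 3.

3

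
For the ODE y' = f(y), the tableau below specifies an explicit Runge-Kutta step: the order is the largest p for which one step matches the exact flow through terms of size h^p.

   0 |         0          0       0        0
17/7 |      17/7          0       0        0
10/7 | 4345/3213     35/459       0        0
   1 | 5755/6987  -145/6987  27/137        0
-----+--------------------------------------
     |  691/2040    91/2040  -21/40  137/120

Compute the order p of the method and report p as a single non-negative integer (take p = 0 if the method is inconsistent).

4

b = (691/2040, 91/2040, -21/40, 137/120)
c = (0, 17/7, 10/7, 1)
Ac = (0, 0, 5/27, 95/411)
Σ b_i: 691/2040·1 + 91/2040·1 + (-21/40)·1 + 137/120·1 = 1 ✓
b·c: 91/2040·17/7 + (-21/40)·10/7 + 137/120·1 = 1/2 ✓
b·c²: 91/2040·289/49 + (-21/40)·100/49 + 137/120·1 = 1/3 ✓
b·Ac: (-21/40)·5/27 + 137/120·95/411 = 1/6 ✓
b·c³: 91/2040·4913/343 + (-21/40)·1000/343 + 137/120·1 = 1/4 ✓
b·(c∘Ac): (-21/40)·50/189 + 137/120·95/411 = 1/8 ✓
b·Ac²: (-21/40)·85/189 + 137/120·115/411 = 1/12 ✓
b·A²c: 137/120·5/137 = 1/24 ✓; 4 stages ⇒ order 4.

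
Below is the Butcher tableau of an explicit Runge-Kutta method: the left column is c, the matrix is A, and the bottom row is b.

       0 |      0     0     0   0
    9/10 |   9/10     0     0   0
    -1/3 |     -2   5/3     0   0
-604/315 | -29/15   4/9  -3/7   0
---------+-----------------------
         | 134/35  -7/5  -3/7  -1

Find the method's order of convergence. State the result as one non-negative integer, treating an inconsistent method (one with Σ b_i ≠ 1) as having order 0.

b = (134/35, -7/5, -3/7, -1)
c = (0, 9/10, -1/3, -604/315)
Ac = (0, 0, 3/2, 19/35)
Σ b_i: 134/35·1 + (-7/5)·1 + (-3/7)·1 + (-1)·1 = 1 ✓
b·c: (-7/5)·9/10 + (-3/7)·(-1/3) + (-1)·(-604/315) = 2521/3150 ≠ 1/2 ⇒ order 1.

1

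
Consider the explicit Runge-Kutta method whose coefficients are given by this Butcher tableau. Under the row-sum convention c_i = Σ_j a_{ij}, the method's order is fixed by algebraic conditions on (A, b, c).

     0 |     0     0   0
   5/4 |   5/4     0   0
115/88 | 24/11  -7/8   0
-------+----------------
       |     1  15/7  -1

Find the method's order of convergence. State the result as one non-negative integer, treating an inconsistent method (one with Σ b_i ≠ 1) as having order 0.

0

b = (1, 15/7, -1)
c = (0, 5/4, 115/88)
Ac = (0, 0, -35/32)
Σ b_i: 1·1 + 15/7·1 + (-1)·1 = 15/7 ≠ 1 ⇒ order 0.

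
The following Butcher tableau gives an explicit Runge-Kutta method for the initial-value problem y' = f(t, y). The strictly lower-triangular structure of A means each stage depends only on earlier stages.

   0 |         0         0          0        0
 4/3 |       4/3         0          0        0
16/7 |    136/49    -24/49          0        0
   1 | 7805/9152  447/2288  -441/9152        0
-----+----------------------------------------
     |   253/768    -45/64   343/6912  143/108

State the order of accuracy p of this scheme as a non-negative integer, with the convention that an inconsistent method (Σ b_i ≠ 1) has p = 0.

4

b = (253/768, -45/64, 343/6912, 143/108)
c = (0, 4/3, 16/7, 1)
Ac = (0, 0, -32/49, 43/286)
Σ b_i: 253/768·1 + (-45/64)·1 + 343/6912·1 + 143/108·1 = 1 ✓
b·c: (-45/64)·4/3 + 343/6912·16/7 + 143/108·1 = 1/2 ✓
b·c²: (-45/64)·16/9 + 343/6912·256/49 + 143/108·1 = 1/3 ✓
b·Ac: 343/6912·(-32/49) + 143/108·43/286 = 1/6 ✓
b·c³: (-45/64)·64/27 + 343/6912·4096/343 + 143/108·1 = 1/4 ✓
b·(c∘Ac): 343/6912·(-512/343) + 143/108·43/286 = 1/8 ✓
b·Ac²: 343/6912·(-128/147) + 143/108·41/429 = 1/12 ✓
b·A²c: 143/108·9/286 = 1/24 ✓; 4 stages ⇒ order 4.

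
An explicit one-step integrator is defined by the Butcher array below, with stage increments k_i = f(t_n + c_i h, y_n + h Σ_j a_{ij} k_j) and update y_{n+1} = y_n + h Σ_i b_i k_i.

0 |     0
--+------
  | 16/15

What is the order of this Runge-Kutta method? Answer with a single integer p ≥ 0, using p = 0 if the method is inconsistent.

0

b = (16/15)
c = (0)
Σ b_i: 16/15·1 = 16/15 ≠ 1 ⇒ order 0.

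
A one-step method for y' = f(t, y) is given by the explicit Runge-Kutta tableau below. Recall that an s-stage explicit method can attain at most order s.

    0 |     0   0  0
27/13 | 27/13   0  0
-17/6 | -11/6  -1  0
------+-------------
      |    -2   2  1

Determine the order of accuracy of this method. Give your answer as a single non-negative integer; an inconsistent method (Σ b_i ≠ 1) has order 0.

b = (-2, 2, 1)
c = (0, 27/13, -17/6)
Ac = (0, 0, -27/13)
Σ b_i: (-2)·1 + 2·1 + 1·1 = 1 ✓
b·c: 2·27/13 + 1·(-17/6) = 103/78 ≠ 1/2 ⇒ order 1.

1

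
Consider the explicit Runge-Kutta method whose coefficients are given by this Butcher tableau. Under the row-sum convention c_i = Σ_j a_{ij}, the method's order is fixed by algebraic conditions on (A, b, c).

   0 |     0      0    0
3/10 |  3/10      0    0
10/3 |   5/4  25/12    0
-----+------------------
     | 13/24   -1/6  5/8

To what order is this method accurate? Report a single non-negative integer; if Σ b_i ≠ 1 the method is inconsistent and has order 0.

b = (13/24, -1/6, 5/8)
c = (0, 3/10, 10/3)
Ac = (0, 0, 5/8)
Σ b_i: 13/24·1 + (-1/6)·1 + 5/8·1 = 1 ✓
b·c: (-1/6)·3/10 + 5/8·10/3 = 61/30 ≠ 1/2 ⇒ order 1.

1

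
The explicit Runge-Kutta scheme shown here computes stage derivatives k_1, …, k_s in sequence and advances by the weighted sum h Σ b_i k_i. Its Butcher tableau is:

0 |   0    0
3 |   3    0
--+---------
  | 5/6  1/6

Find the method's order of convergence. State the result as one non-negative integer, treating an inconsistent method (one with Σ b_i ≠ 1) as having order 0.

2

b = (5/6, 1/6)
c = (0, 3)
Σ b_i: 5/6·1 + 1/6·1 = 1 ✓
b·c: 1/6·3 = 1/2 ✓; 2 stages ⇒ order 2.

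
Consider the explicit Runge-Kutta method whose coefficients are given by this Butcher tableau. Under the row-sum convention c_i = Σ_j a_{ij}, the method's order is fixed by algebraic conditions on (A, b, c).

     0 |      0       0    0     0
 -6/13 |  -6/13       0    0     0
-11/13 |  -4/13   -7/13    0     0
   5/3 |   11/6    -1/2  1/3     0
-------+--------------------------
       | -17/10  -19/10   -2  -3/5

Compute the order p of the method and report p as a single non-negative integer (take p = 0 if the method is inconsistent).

0

b = (-17/10, -19/10, -2, -3/5)
c = (0, -6/13, -11/13, 5/3)
Ac = (0, 0, 42/169, -2/39)
Σ b_i: (-17/10)·1 + (-19/10)·1 + (-2)·1 + (-3/5)·1 = -31/5 ≠ 1 ⇒ order 0.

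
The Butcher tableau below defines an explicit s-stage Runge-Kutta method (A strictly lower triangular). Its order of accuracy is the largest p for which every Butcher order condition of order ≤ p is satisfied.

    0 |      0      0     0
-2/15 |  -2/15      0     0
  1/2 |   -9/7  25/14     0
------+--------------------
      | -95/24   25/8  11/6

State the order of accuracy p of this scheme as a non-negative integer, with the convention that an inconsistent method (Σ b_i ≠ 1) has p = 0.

b = (-95/24, 25/8, 11/6)
c = (0, -2/15, 1/2)
Ac = (0, 0, -5/21)
Σ b_i: (-95/24)·1 + 25/8·1 + 11/6·1 = 1 ✓
b·c: 25/8·(-2/15) + 11/6·1/2 = 1/2 ✓
b·c²: 25/8·4/225 + 11/6·1/4 = 37/72 ≠ 1/3 ⇒ order 2.
b·Ac: 11/6·(-5/21) = -55/126 ≠ 1/6

2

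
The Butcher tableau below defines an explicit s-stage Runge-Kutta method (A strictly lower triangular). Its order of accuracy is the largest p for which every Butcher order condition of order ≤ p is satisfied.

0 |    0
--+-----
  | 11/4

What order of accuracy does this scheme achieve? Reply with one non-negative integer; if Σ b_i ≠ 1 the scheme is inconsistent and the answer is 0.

b = (11/4)
c = (0)
Σ b_i: 11/4·1 = 11/4 ≠ 1 ⇒ order 0.

0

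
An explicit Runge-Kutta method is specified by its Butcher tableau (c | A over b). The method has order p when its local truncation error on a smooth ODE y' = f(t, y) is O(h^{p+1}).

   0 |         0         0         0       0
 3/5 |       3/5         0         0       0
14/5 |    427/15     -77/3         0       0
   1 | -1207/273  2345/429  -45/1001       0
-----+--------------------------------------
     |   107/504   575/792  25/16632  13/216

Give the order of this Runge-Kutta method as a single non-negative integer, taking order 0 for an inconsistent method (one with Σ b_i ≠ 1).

4

b = (107/504, 575/792, 25/16632, 13/216)
c = (0, 3/5, 14/5, 1)
Ac = (0, 0, -77/5, 41/13)
Σ b_i: 107/504·1 + 575/792·1 + 25/16632·1 + 13/216·1 = 1 ✓
b·c: 575/792·3/5 + 25/16632·14/5 + 13/216·1 = 1/2 ✓
b·c²: 575/792·9/25 + 25/16632·196/25 + 13/216·1 = 1/3 ✓
b·Ac: 25/16632·(-77/5) + 13/216·41/13 = 1/6 ✓
b·c³: 575/792·27/125 + 25/16632·2744/125 + 13/216·1 = 1/4 ✓
b·(c∘Ac): 25/16632·(-1078/25) + 13/216·41/13 = 1/8 ✓
b·Ac²: 25/16632·(-231/25) + 13/216·21/13 = 1/12 ✓
b·A²c: 13/216·9/13 = 1/24 ✓; 4 stages ⇒ order 4.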